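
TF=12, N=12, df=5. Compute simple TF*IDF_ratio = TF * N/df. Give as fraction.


TF * (N/df)
= 12 * (12/5)
= 12 * 12/5
= 144/5

144/5


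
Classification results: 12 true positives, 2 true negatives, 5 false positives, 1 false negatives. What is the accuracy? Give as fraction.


Accuracy = (TP + TN) / (TP + TN + FP + FN)
TP + TN = 12 + 2 = 14
Total = 12 + 2 + 5 + 1 = 20
Accuracy = 14 / 20 = 7/10

7/10


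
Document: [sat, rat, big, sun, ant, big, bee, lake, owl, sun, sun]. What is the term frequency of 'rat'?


Document has 11 words
Scanning for 'rat':
Found at positions: [1]
Count = 1

1


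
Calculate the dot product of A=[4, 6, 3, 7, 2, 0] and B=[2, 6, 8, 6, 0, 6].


Dot product = sum of element-wise products
A[0]*B[0] = 4*2 = 8
A[1]*B[1] = 6*6 = 36
A[2]*B[2] = 3*8 = 24
A[3]*B[3] = 7*6 = 42
A[4]*B[4] = 2*0 = 0
A[5]*B[5] = 0*6 = 0
Sum = 8 + 36 + 24 + 42 + 0 + 0 = 110

110


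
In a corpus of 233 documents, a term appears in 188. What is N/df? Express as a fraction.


IDF ratio = N / df
= 233 / 188
= 233/188

233/188


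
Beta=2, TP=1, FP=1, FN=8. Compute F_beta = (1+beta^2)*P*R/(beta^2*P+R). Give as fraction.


P = TP/(TP+FP) = 1/2 = 1/2
R = TP/(TP+FN) = 1/9 = 1/9
beta^2 = 2^2 = 4
(1 + beta^2) = 5
Numerator = (1+beta^2)*P*R = 5/18
Denominator = beta^2*P + R = 2 + 1/9 = 19/9
F_beta = 5/38

5/38


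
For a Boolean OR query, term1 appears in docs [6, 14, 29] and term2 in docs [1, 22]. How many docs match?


Boolean OR: find union of posting lists
term1 docs: [6, 14, 29]
term2 docs: [1, 22]
Union: [1, 6, 14, 22, 29]
|union| = 5

5


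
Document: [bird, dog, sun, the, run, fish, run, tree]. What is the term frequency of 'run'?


Document has 8 words
Scanning for 'run':
Found at positions: [4, 6]
Count = 2

2


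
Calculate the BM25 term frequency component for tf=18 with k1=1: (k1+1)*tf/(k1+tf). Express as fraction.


BM25 TF component = (k1+1)*tf / (k1+tf)
k1 = 1, tf = 18
Numerator = (1+1)*18 = 36
Denominator = 1 + 18 = 19
= 36/19 = 36/19

36/19


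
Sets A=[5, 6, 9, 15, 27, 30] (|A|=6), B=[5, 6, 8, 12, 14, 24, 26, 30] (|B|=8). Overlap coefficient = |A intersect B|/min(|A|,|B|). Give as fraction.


A intersect B = [5, 6, 30]
|A intersect B| = 3
min(|A|, |B|) = min(6, 8) = 6
Overlap = 3 / 6 = 1/2

1/2


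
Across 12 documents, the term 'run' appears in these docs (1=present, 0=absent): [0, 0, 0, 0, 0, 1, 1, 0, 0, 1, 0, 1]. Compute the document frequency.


Checking each document for 'run':
Doc 1: absent
Doc 2: absent
Doc 3: absent
Doc 4: absent
Doc 5: absent
Doc 6: present
Doc 7: present
Doc 8: absent
Doc 9: absent
Doc 10: present
Doc 11: absent
Doc 12: present
df = sum of presences = 0 + 0 + 0 + 0 + 0 + 1 + 1 + 0 + 0 + 1 + 0 + 1 = 4

4


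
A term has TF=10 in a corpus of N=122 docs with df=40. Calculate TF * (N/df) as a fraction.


TF * (N/df)
= 10 * (122/40)
= 10 * 61/20
= 61/2

61/2


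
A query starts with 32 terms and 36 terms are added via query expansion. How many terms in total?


Original terms: 32
Expansion terms: 36
Total = 32 + 36 = 68

68


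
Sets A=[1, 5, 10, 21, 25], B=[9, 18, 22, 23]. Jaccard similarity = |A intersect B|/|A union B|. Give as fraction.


A intersect B = []
|A intersect B| = 0
A union B = [1, 5, 9, 10, 18, 21, 22, 23, 25]
|A union B| = 9
Jaccard = 0/9 = 0

0


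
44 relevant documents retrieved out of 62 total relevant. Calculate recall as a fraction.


Recall = retrieved_relevant / total_relevant
= 44 / 62
= 44 / (44 + 18)
= 22/31

22/31


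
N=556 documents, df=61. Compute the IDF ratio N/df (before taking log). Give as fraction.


IDF ratio = N / df
= 556 / 61
= 556/61

556/61


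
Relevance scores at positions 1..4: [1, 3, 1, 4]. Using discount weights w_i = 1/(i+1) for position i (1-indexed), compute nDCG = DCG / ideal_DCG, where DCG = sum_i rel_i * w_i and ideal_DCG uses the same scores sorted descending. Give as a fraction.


Position discount weights w_i = 1/(i+1) for i=1..4:
Weights = [1/2, 1/3, 1/4, 1/5]
Actual relevance: [1, 3, 1, 4]
DCG = 1/2 + 3/3 + 1/4 + 4/5 = 51/20
Ideal relevance (sorted desc): [4, 3, 1, 1]
Ideal DCG = 4/2 + 3/3 + 1/4 + 1/5 = 69/20
nDCG = DCG / ideal_DCG = 51/20 / 69/20 = 17/23

17/23


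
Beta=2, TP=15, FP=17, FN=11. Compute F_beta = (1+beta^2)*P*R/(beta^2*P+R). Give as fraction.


P = TP/(TP+FP) = 15/32 = 15/32
R = TP/(TP+FN) = 15/26 = 15/26
beta^2 = 2^2 = 4
(1 + beta^2) = 5
Numerator = (1+beta^2)*P*R = 1125/832
Denominator = beta^2*P + R = 15/8 + 15/26 = 255/104
F_beta = 75/136

75/136


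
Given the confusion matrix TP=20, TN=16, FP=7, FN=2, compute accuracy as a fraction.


Accuracy = (TP + TN) / (TP + TN + FP + FN)
TP + TN = 20 + 16 = 36
Total = 20 + 16 + 7 + 2 = 45
Accuracy = 36 / 45 = 4/5

4/5


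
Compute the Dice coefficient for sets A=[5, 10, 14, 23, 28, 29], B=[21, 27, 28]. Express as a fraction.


A intersect B = [28]
|A intersect B| = 1
|A| = 6, |B| = 3
Dice = 2*1 / (6+3)
= 2 / 9 = 2/9

2/9


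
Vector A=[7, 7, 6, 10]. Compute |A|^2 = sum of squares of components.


|A|^2 = sum of squared components
A[0]^2 = 7^2 = 49
A[1]^2 = 7^2 = 49
A[2]^2 = 6^2 = 36
A[3]^2 = 10^2 = 100
Sum = 49 + 49 + 36 + 100 = 234

234


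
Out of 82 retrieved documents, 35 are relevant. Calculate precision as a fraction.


Precision = relevant_retrieved / total_retrieved
= 35 / 82
= 35 / (35 + 47)
= 35/82

35/82


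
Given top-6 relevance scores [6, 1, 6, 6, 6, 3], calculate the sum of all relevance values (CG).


Cumulative Gain = sum of relevance scores
Position 1: rel=6, running sum=6
Position 2: rel=1, running sum=7
Position 3: rel=6, running sum=13
Position 4: rel=6, running sum=19
Position 5: rel=6, running sum=25
Position 6: rel=3, running sum=28
CG = 28

28


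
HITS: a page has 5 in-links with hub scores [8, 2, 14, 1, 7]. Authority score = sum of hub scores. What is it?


Authority = sum of hub scores of in-linkers
In-link 1: hub score = 8
In-link 2: hub score = 2
In-link 3: hub score = 14
In-link 4: hub score = 1
In-link 5: hub score = 7
Authority = 8 + 2 + 14 + 1 + 7 = 32

32


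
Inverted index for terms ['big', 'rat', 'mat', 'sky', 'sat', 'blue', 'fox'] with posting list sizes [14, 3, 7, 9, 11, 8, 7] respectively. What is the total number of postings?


Summing posting list sizes:
'big': 14 postings
'rat': 3 postings
'mat': 7 postings
'sky': 9 postings
'sat': 11 postings
'blue': 8 postings
'fox': 7 postings
Total = 14 + 3 + 7 + 9 + 11 + 8 + 7 = 59

59


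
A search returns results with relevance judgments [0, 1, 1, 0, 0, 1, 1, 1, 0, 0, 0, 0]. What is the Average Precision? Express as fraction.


Computing P@k for each relevant position:
Position 1: not relevant
Position 2: relevant, P@2 = 1/2 = 1/2
Position 3: relevant, P@3 = 2/3 = 2/3
Position 4: not relevant
Position 5: not relevant
Position 6: relevant, P@6 = 3/6 = 1/2
Position 7: relevant, P@7 = 4/7 = 4/7
Position 8: relevant, P@8 = 5/8 = 5/8
Position 9: not relevant
Position 10: not relevant
Position 11: not relevant
Position 12: not relevant
Sum of P@k = 1/2 + 2/3 + 1/2 + 4/7 + 5/8 = 481/168
AP = 481/168 / 5 = 481/840

481/840


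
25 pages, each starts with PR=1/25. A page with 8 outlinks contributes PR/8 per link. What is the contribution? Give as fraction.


Initial PR = 1/25 = 1/25
Outlinks = 8
Contribution per link = PR / outlinks
= 1/25 / 8
= 1/200

1/200


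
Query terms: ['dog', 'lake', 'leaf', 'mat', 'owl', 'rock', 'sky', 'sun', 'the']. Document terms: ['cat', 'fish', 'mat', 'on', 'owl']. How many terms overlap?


Query terms: ['dog', 'lake', 'leaf', 'mat', 'owl', 'rock', 'sky', 'sun', 'the']
Document terms: ['cat', 'fish', 'mat', 'on', 'owl']
Common terms: ['mat', 'owl']
Overlap count = 2

2


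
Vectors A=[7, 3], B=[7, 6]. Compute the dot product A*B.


Dot product = sum of element-wise products
A[0]*B[0] = 7*7 = 49
A[1]*B[1] = 3*6 = 18
Sum = 49 + 18 = 67

67


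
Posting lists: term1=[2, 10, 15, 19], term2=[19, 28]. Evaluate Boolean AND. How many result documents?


Boolean AND: find intersection of posting lists
term1 docs: [2, 10, 15, 19]
term2 docs: [19, 28]
Intersection: [19]
|intersection| = 1

1


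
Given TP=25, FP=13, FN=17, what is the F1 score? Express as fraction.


F1 = 2 * P * R / (P + R)
P = TP/(TP+FP) = 25/38 = 25/38
R = TP/(TP+FN) = 25/42 = 25/42
2 * P * R = 2 * 25/38 * 25/42 = 625/798
P + R = 25/38 + 25/42 = 500/399
F1 = 625/798 / 500/399 = 5/8

5/8


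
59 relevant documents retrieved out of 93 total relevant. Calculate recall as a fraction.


Recall = retrieved_relevant / total_relevant
= 59 / 93
= 59 / (59 + 34)
= 59/93

59/93


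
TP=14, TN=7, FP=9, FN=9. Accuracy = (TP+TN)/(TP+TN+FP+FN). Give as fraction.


Accuracy = (TP + TN) / (TP + TN + FP + FN)
TP + TN = 14 + 7 = 21
Total = 14 + 7 + 9 + 9 = 39
Accuracy = 21 / 39 = 7/13

7/13


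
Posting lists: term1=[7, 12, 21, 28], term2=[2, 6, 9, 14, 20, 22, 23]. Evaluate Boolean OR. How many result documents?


Boolean OR: find union of posting lists
term1 docs: [7, 12, 21, 28]
term2 docs: [2, 6, 9, 14, 20, 22, 23]
Union: [2, 6, 7, 9, 12, 14, 20, 21, 22, 23, 28]
|union| = 11

11


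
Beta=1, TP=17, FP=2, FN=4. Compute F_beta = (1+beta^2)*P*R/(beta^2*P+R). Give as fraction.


P = TP/(TP+FP) = 17/19 = 17/19
R = TP/(TP+FN) = 17/21 = 17/21
beta^2 = 1^2 = 1
(1 + beta^2) = 2
Numerator = (1+beta^2)*P*R = 578/399
Denominator = beta^2*P + R = 17/19 + 17/21 = 680/399
F_beta = 17/20

17/20


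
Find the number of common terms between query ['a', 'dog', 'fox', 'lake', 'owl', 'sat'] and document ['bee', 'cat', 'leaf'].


Query terms: ['a', 'dog', 'fox', 'lake', 'owl', 'sat']
Document terms: ['bee', 'cat', 'leaf']
Common terms: []
Overlap count = 0

0


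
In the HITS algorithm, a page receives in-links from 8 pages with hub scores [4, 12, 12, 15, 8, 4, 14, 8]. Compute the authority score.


Authority = sum of hub scores of in-linkers
In-link 1: hub score = 4
In-link 2: hub score = 12
In-link 3: hub score = 12
In-link 4: hub score = 15
In-link 5: hub score = 8
In-link 6: hub score = 4
In-link 7: hub score = 14
In-link 8: hub score = 8
Authority = 4 + 12 + 12 + 15 + 8 + 4 + 14 + 8 = 77

77


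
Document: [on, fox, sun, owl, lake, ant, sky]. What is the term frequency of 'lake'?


Document has 7 words
Scanning for 'lake':
Found at positions: [4]
Count = 1

1


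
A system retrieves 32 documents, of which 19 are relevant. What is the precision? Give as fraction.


Precision = relevant_retrieved / total_retrieved
= 19 / 32
= 19 / (19 + 13)
= 19/32

19/32


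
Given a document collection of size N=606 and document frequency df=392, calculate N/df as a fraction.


IDF ratio = N / df
= 606 / 392
= 303/196

303/196


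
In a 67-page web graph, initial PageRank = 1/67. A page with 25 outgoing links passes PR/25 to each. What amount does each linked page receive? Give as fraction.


Initial PR = 1/67 = 1/67
Outlinks = 25
Contribution per link = PR / outlinks
= 1/67 / 25
= 1/1675

1/1675


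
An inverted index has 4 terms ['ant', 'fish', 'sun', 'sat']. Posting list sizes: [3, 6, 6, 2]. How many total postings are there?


Summing posting list sizes:
'ant': 3 postings
'fish': 6 postings
'sun': 6 postings
'sat': 2 postings
Total = 3 + 6 + 6 + 2 = 17

17


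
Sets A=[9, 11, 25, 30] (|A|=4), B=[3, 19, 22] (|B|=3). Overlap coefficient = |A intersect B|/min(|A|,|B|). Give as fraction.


A intersect B = []
|A intersect B| = 0
min(|A|, |B|) = min(4, 3) = 3
Overlap = 0 / 3 = 0

0


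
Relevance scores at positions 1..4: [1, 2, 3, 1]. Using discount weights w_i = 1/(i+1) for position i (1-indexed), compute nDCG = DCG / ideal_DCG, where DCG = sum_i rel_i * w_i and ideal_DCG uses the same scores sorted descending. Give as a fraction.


Position discount weights w_i = 1/(i+1) for i=1..4:
Weights = [1/2, 1/3, 1/4, 1/5]
Actual relevance: [1, 2, 3, 1]
DCG = 1/2 + 2/3 + 3/4 + 1/5 = 127/60
Ideal relevance (sorted desc): [3, 2, 1, 1]
Ideal DCG = 3/2 + 2/3 + 1/4 + 1/5 = 157/60
nDCG = DCG / ideal_DCG = 127/60 / 157/60 = 127/157

127/157


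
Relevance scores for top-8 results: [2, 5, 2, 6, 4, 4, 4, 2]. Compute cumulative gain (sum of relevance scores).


Cumulative Gain = sum of relevance scores
Position 1: rel=2, running sum=2
Position 2: rel=5, running sum=7
Position 3: rel=2, running sum=9
Position 4: rel=6, running sum=15
Position 5: rel=4, running sum=19
Position 6: rel=4, running sum=23
Position 7: rel=4, running sum=27
Position 8: rel=2, running sum=29
CG = 29

29


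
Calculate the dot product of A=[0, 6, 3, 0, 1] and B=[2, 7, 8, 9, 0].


Dot product = sum of element-wise products
A[0]*B[0] = 0*2 = 0
A[1]*B[1] = 6*7 = 42
A[2]*B[2] = 3*8 = 24
A[3]*B[3] = 0*9 = 0
A[4]*B[4] = 1*0 = 0
Sum = 0 + 42 + 24 + 0 + 0 = 66

66


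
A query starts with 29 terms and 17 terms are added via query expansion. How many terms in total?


Original terms: 29
Expansion terms: 17
Total = 29 + 17 = 46

46


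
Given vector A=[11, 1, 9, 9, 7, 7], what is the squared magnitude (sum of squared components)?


|A|^2 = sum of squared components
A[0]^2 = 11^2 = 121
A[1]^2 = 1^2 = 1
A[2]^2 = 9^2 = 81
A[3]^2 = 9^2 = 81
A[4]^2 = 7^2 = 49
A[5]^2 = 7^2 = 49
Sum = 121 + 1 + 81 + 81 + 49 + 49 = 382

382


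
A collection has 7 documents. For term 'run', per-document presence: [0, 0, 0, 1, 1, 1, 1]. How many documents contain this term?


Checking each document for 'run':
Doc 1: absent
Doc 2: absent
Doc 3: absent
Doc 4: present
Doc 5: present
Doc 6: present
Doc 7: present
df = sum of presences = 0 + 0 + 0 + 1 + 1 + 1 + 1 = 4

4


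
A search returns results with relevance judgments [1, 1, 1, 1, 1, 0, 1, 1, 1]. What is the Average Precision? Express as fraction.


Computing P@k for each relevant position:
Position 1: relevant, P@1 = 1/1 = 1
Position 2: relevant, P@2 = 2/2 = 1
Position 3: relevant, P@3 = 3/3 = 1
Position 4: relevant, P@4 = 4/4 = 1
Position 5: relevant, P@5 = 5/5 = 1
Position 6: not relevant
Position 7: relevant, P@7 = 6/7 = 6/7
Position 8: relevant, P@8 = 7/8 = 7/8
Position 9: relevant, P@9 = 8/9 = 8/9
Sum of P@k = 1 + 1 + 1 + 1 + 1 + 6/7 + 7/8 + 8/9 = 3841/504
AP = 3841/504 / 8 = 3841/4032

3841/4032


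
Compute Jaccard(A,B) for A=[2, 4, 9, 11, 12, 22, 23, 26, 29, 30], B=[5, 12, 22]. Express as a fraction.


A intersect B = [12, 22]
|A intersect B| = 2
A union B = [2, 4, 5, 9, 11, 12, 22, 23, 26, 29, 30]
|A union B| = 11
Jaccard = 2/11 = 2/11

2/11


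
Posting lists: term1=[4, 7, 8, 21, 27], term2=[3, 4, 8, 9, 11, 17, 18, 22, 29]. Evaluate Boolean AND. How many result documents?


Boolean AND: find intersection of posting lists
term1 docs: [4, 7, 8, 21, 27]
term2 docs: [3, 4, 8, 9, 11, 17, 18, 22, 29]
Intersection: [4, 8]
|intersection| = 2

2


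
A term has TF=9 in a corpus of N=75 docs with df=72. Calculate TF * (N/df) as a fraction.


TF * (N/df)
= 9 * (75/72)
= 9 * 25/24
= 75/8

75/8


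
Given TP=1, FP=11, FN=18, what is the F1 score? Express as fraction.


F1 = 2 * P * R / (P + R)
P = TP/(TP+FP) = 1/12 = 1/12
R = TP/(TP+FN) = 1/19 = 1/19
2 * P * R = 2 * 1/12 * 1/19 = 1/114
P + R = 1/12 + 1/19 = 31/228
F1 = 1/114 / 31/228 = 2/31

2/31


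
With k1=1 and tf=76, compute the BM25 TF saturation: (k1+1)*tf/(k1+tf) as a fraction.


BM25 TF component = (k1+1)*tf / (k1+tf)
k1 = 1, tf = 76
Numerator = (1+1)*76 = 152
Denominator = 1 + 76 = 77
= 152/77 = 152/77

152/77


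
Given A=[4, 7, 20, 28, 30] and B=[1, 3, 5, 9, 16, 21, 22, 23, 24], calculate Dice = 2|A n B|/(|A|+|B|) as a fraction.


A intersect B = []
|A intersect B| = 0
|A| = 5, |B| = 9
Dice = 2*0 / (5+9)
= 0 / 14 = 0

0


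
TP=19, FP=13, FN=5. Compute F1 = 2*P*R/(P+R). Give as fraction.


F1 = 2 * P * R / (P + R)
P = TP/(TP+FP) = 19/32 = 19/32
R = TP/(TP+FN) = 19/24 = 19/24
2 * P * R = 2 * 19/32 * 19/24 = 361/384
P + R = 19/32 + 19/24 = 133/96
F1 = 361/384 / 133/96 = 19/28

19/28


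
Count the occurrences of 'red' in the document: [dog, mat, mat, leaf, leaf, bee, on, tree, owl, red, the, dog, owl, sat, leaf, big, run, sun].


Document has 18 words
Scanning for 'red':
Found at positions: [9]
Count = 1

1


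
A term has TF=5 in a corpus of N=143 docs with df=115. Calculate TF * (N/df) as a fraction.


TF * (N/df)
= 5 * (143/115)
= 5 * 143/115
= 143/23

143/23


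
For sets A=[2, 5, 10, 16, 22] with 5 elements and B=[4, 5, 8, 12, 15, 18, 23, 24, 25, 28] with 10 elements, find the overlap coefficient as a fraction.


A intersect B = [5]
|A intersect B| = 1
min(|A|, |B|) = min(5, 10) = 5
Overlap = 1 / 5 = 1/5

1/5


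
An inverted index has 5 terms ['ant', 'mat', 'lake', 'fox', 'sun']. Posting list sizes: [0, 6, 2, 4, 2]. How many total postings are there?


Summing posting list sizes:
'ant': 0 postings
'mat': 6 postings
'lake': 2 postings
'fox': 4 postings
'sun': 2 postings
Total = 0 + 6 + 2 + 4 + 2 = 14

14


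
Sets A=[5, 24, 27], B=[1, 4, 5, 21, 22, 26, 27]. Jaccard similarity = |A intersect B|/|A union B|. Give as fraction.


A intersect B = [5, 27]
|A intersect B| = 2
A union B = [1, 4, 5, 21, 22, 24, 26, 27]
|A union B| = 8
Jaccard = 2/8 = 1/4

1/4


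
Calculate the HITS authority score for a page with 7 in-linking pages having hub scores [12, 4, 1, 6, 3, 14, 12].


Authority = sum of hub scores of in-linkers
In-link 1: hub score = 12
In-link 2: hub score = 4
In-link 3: hub score = 1
In-link 4: hub score = 6
In-link 5: hub score = 3
In-link 6: hub score = 14
In-link 7: hub score = 12
Authority = 12 + 4 + 1 + 6 + 3 + 14 + 12 = 52

52


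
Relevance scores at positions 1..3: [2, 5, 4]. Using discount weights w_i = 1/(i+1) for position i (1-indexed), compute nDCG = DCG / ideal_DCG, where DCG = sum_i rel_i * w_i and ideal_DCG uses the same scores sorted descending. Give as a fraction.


Position discount weights w_i = 1/(i+1) for i=1..3:
Weights = [1/2, 1/3, 1/4]
Actual relevance: [2, 5, 4]
DCG = 2/2 + 5/3 + 4/4 = 11/3
Ideal relevance (sorted desc): [5, 4, 2]
Ideal DCG = 5/2 + 4/3 + 2/4 = 13/3
nDCG = DCG / ideal_DCG = 11/3 / 13/3 = 11/13

11/13


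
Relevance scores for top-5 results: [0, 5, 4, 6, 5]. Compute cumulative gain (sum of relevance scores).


Cumulative Gain = sum of relevance scores
Position 1: rel=0, running sum=0
Position 2: rel=5, running sum=5
Position 3: rel=4, running sum=9
Position 4: rel=6, running sum=15
Position 5: rel=5, running sum=20
CG = 20

20


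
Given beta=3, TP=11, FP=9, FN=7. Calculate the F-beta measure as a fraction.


P = TP/(TP+FP) = 11/20 = 11/20
R = TP/(TP+FN) = 11/18 = 11/18
beta^2 = 3^2 = 9
(1 + beta^2) = 10
Numerator = (1+beta^2)*P*R = 121/36
Denominator = beta^2*P + R = 99/20 + 11/18 = 1001/180
F_beta = 55/91

55/91


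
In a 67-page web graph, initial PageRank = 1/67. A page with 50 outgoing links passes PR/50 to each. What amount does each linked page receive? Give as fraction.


Initial PR = 1/67 = 1/67
Outlinks = 50
Contribution per link = PR / outlinks
= 1/67 / 50
= 1/3350

1/3350


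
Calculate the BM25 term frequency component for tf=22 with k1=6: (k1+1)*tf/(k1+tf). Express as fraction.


BM25 TF component = (k1+1)*tf / (k1+tf)
k1 = 6, tf = 22
Numerator = (6+1)*22 = 154
Denominator = 6 + 22 = 28
= 154/28 = 11/2

11/2


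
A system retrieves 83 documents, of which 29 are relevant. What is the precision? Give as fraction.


Precision = relevant_retrieved / total_retrieved
= 29 / 83
= 29 / (29 + 54)
= 29/83

29/83


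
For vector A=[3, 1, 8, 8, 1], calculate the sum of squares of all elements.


|A|^2 = sum of squared components
A[0]^2 = 3^2 = 9
A[1]^2 = 1^2 = 1
A[2]^2 = 8^2 = 64
A[3]^2 = 8^2 = 64
A[4]^2 = 1^2 = 1
Sum = 9 + 1 + 64 + 64 + 1 = 139

139


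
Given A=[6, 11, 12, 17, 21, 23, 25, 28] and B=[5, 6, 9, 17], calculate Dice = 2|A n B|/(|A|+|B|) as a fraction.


A intersect B = [6, 17]
|A intersect B| = 2
|A| = 8, |B| = 4
Dice = 2*2 / (8+4)
= 4 / 12 = 1/3

1/3


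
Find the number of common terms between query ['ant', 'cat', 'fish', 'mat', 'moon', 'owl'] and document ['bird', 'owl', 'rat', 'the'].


Query terms: ['ant', 'cat', 'fish', 'mat', 'moon', 'owl']
Document terms: ['bird', 'owl', 'rat', 'the']
Common terms: ['owl']
Overlap count = 1

1


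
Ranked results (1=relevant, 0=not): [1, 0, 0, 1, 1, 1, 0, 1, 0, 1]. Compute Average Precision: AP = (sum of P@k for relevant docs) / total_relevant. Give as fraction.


Computing P@k for each relevant position:
Position 1: relevant, P@1 = 1/1 = 1
Position 2: not relevant
Position 3: not relevant
Position 4: relevant, P@4 = 2/4 = 1/2
Position 5: relevant, P@5 = 3/5 = 3/5
Position 6: relevant, P@6 = 4/6 = 2/3
Position 7: not relevant
Position 8: relevant, P@8 = 5/8 = 5/8
Position 9: not relevant
Position 10: relevant, P@10 = 6/10 = 3/5
Sum of P@k = 1 + 1/2 + 3/5 + 2/3 + 5/8 + 3/5 = 479/120
AP = 479/120 / 6 = 479/720

479/720


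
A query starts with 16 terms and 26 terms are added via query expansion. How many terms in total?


Original terms: 16
Expansion terms: 26
Total = 16 + 26 = 42

42


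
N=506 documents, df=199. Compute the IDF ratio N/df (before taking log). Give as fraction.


IDF ratio = N / df
= 506 / 199
= 506/199

506/199


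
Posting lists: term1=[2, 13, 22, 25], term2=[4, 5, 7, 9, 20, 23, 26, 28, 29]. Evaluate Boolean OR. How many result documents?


Boolean OR: find union of posting lists
term1 docs: [2, 13, 22, 25]
term2 docs: [4, 5, 7, 9, 20, 23, 26, 28, 29]
Union: [2, 4, 5, 7, 9, 13, 20, 22, 23, 25, 26, 28, 29]
|union| = 13

13


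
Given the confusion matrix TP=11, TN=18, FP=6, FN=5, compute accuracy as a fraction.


Accuracy = (TP + TN) / (TP + TN + FP + FN)
TP + TN = 11 + 18 = 29
Total = 11 + 18 + 6 + 5 = 40
Accuracy = 29 / 40 = 29/40

29/40


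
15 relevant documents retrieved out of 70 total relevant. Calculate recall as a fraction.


Recall = retrieved_relevant / total_relevant
= 15 / 70
= 15 / (15 + 55)
= 3/14

3/14


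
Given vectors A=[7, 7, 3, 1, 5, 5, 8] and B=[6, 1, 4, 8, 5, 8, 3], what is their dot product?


Dot product = sum of element-wise products
A[0]*B[0] = 7*6 = 42
A[1]*B[1] = 7*1 = 7
A[2]*B[2] = 3*4 = 12
A[3]*B[3] = 1*8 = 8
A[4]*B[4] = 5*5 = 25
A[5]*B[5] = 5*8 = 40
A[6]*B[6] = 8*3 = 24
Sum = 42 + 7 + 12 + 8 + 25 + 40 + 24 = 158

158


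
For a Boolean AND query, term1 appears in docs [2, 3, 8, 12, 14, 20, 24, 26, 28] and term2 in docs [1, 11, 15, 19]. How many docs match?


Boolean AND: find intersection of posting lists
term1 docs: [2, 3, 8, 12, 14, 20, 24, 26, 28]
term2 docs: [1, 11, 15, 19]
Intersection: []
|intersection| = 0

0


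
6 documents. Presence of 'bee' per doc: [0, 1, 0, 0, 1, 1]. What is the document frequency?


Checking each document for 'bee':
Doc 1: absent
Doc 2: present
Doc 3: absent
Doc 4: absent
Doc 5: present
Doc 6: present
df = sum of presences = 0 + 1 + 0 + 0 + 1 + 1 = 3

3


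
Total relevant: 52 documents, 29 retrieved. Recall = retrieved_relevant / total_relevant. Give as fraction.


Recall = retrieved_relevant / total_relevant
= 29 / 52
= 29 / (29 + 23)
= 29/52

29/52


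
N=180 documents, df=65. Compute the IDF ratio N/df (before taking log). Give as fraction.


IDF ratio = N / df
= 180 / 65
= 36/13

36/13


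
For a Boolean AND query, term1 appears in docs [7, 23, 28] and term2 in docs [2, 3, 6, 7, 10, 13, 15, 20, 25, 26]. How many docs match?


Boolean AND: find intersection of posting lists
term1 docs: [7, 23, 28]
term2 docs: [2, 3, 6, 7, 10, 13, 15, 20, 25, 26]
Intersection: [7]
|intersection| = 1

1


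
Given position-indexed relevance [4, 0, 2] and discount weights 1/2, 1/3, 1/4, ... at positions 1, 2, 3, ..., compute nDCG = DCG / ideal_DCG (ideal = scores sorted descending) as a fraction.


Position discount weights w_i = 1/(i+1) for i=1..3:
Weights = [1/2, 1/3, 1/4]
Actual relevance: [4, 0, 2]
DCG = 4/2 + 0/3 + 2/4 = 5/2
Ideal relevance (sorted desc): [4, 2, 0]
Ideal DCG = 4/2 + 2/3 + 0/4 = 8/3
nDCG = DCG / ideal_DCG = 5/2 / 8/3 = 15/16

15/16


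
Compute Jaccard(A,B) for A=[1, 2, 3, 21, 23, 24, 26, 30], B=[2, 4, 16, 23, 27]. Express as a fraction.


A intersect B = [2, 23]
|A intersect B| = 2
A union B = [1, 2, 3, 4, 16, 21, 23, 24, 26, 27, 30]
|A union B| = 11
Jaccard = 2/11 = 2/11

2/11


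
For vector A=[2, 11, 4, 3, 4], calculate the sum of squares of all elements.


|A|^2 = sum of squared components
A[0]^2 = 2^2 = 4
A[1]^2 = 11^2 = 121
A[2]^2 = 4^2 = 16
A[3]^2 = 3^2 = 9
A[4]^2 = 4^2 = 16
Sum = 4 + 121 + 16 + 9 + 16 = 166

166


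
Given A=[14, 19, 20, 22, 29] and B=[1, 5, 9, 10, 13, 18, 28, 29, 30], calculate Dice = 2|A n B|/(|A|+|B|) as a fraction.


A intersect B = [29]
|A intersect B| = 1
|A| = 5, |B| = 9
Dice = 2*1 / (5+9)
= 2 / 14 = 1/7

1/7


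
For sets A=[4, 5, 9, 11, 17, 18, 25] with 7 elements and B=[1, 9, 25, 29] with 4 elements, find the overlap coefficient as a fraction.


A intersect B = [9, 25]
|A intersect B| = 2
min(|A|, |B|) = min(7, 4) = 4
Overlap = 2 / 4 = 1/2

1/2


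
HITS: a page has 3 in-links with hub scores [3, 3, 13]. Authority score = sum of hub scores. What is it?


Authority = sum of hub scores of in-linkers
In-link 1: hub score = 3
In-link 2: hub score = 3
In-link 3: hub score = 13
Authority = 3 + 3 + 13 = 19

19


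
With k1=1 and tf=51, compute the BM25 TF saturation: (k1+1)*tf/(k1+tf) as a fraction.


BM25 TF component = (k1+1)*tf / (k1+tf)
k1 = 1, tf = 51
Numerator = (1+1)*51 = 102
Denominator = 1 + 51 = 52
= 102/52 = 51/26

51/26


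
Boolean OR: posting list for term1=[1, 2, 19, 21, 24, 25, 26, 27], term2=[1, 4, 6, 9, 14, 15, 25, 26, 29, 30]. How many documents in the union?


Boolean OR: find union of posting lists
term1 docs: [1, 2, 19, 21, 24, 25, 26, 27]
term2 docs: [1, 4, 6, 9, 14, 15, 25, 26, 29, 30]
Union: [1, 2, 4, 6, 9, 14, 15, 19, 21, 24, 25, 26, 27, 29, 30]
|union| = 15

15


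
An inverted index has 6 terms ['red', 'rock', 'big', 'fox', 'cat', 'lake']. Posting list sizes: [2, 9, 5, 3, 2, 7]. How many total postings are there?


Summing posting list sizes:
'red': 2 postings
'rock': 9 postings
'big': 5 postings
'fox': 3 postings
'cat': 2 postings
'lake': 7 postings
Total = 2 + 9 + 5 + 3 + 2 + 7 = 28

28


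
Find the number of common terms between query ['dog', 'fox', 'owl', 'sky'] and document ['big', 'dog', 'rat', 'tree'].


Query terms: ['dog', 'fox', 'owl', 'sky']
Document terms: ['big', 'dog', 'rat', 'tree']
Common terms: ['dog']
Overlap count = 1

1


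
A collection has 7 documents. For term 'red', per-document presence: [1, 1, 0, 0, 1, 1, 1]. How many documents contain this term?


Checking each document for 'red':
Doc 1: present
Doc 2: present
Doc 3: absent
Doc 4: absent
Doc 5: present
Doc 6: present
Doc 7: present
df = sum of presences = 1 + 1 + 0 + 0 + 1 + 1 + 1 = 5

5


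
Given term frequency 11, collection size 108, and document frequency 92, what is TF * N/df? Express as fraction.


TF * (N/df)
= 11 * (108/92)
= 11 * 27/23
= 297/23

297/23


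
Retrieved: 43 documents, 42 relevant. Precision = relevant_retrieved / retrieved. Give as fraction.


Precision = relevant_retrieved / total_retrieved
= 42 / 43
= 42 / (42 + 1)
= 42/43

42/43


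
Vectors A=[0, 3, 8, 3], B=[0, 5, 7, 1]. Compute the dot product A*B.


Dot product = sum of element-wise products
A[0]*B[0] = 0*0 = 0
A[1]*B[1] = 3*5 = 15
A[2]*B[2] = 8*7 = 56
A[3]*B[3] = 3*1 = 3
Sum = 0 + 15 + 56 + 3 = 74

74


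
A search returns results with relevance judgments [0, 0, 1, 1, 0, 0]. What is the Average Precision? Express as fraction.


Computing P@k for each relevant position:
Position 1: not relevant
Position 2: not relevant
Position 3: relevant, P@3 = 1/3 = 1/3
Position 4: relevant, P@4 = 2/4 = 1/2
Position 5: not relevant
Position 6: not relevant
Sum of P@k = 1/3 + 1/2 = 5/6
AP = 5/6 / 2 = 5/12

5/12


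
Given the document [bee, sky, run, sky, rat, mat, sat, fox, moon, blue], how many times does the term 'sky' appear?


Document has 10 words
Scanning for 'sky':
Found at positions: [1, 3]
Count = 2

2


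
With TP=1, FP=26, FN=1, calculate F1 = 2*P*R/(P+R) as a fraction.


F1 = 2 * P * R / (P + R)
P = TP/(TP+FP) = 1/27 = 1/27
R = TP/(TP+FN) = 1/2 = 1/2
2 * P * R = 2 * 1/27 * 1/2 = 1/27
P + R = 1/27 + 1/2 = 29/54
F1 = 1/27 / 29/54 = 2/29

2/29


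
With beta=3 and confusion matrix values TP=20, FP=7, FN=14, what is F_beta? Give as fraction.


P = TP/(TP+FP) = 20/27 = 20/27
R = TP/(TP+FN) = 20/34 = 10/17
beta^2 = 3^2 = 9
(1 + beta^2) = 10
Numerator = (1+beta^2)*P*R = 2000/459
Denominator = beta^2*P + R = 20/3 + 10/17 = 370/51
F_beta = 200/333

200/333


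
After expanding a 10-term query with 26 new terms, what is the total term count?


Original terms: 10
Expansion terms: 26
Total = 10 + 26 = 36

36


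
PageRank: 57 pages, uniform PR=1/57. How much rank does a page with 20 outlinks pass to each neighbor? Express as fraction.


Initial PR = 1/57 = 1/57
Outlinks = 20
Contribution per link = PR / outlinks
= 1/57 / 20
= 1/1140

1/1140


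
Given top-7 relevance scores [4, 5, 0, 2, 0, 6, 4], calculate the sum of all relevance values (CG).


Cumulative Gain = sum of relevance scores
Position 1: rel=4, running sum=4
Position 2: rel=5, running sum=9
Position 3: rel=0, running sum=9
Position 4: rel=2, running sum=11
Position 5: rel=0, running sum=11
Position 6: rel=6, running sum=17
Position 7: rel=4, running sum=21
CG = 21

21


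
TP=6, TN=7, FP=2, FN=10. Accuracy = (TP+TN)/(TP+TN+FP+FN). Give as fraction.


Accuracy = (TP + TN) / (TP + TN + FP + FN)
TP + TN = 6 + 7 = 13
Total = 6 + 7 + 2 + 10 = 25
Accuracy = 13 / 25 = 13/25

13/25


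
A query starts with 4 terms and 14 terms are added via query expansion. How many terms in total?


Original terms: 4
Expansion terms: 14
Total = 4 + 14 = 18

18


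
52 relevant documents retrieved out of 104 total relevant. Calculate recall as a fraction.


Recall = retrieved_relevant / total_relevant
= 52 / 104
= 52 / (52 + 52)
= 1/2

1/2


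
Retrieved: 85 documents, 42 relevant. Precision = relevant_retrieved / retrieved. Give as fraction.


Precision = relevant_retrieved / total_retrieved
= 42 / 85
= 42 / (42 + 43)
= 42/85

42/85


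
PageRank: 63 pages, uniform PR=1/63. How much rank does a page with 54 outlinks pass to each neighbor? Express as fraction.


Initial PR = 1/63 = 1/63
Outlinks = 54
Contribution per link = PR / outlinks
= 1/63 / 54
= 1/3402

1/3402


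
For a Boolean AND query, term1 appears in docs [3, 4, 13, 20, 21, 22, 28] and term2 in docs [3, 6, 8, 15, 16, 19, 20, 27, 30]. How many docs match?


Boolean AND: find intersection of posting lists
term1 docs: [3, 4, 13, 20, 21, 22, 28]
term2 docs: [3, 6, 8, 15, 16, 19, 20, 27, 30]
Intersection: [3, 20]
|intersection| = 2

2


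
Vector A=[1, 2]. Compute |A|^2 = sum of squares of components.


|A|^2 = sum of squared components
A[0]^2 = 1^2 = 1
A[1]^2 = 2^2 = 4
Sum = 1 + 4 = 5

5


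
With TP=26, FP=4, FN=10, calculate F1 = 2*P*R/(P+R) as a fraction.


F1 = 2 * P * R / (P + R)
P = TP/(TP+FP) = 26/30 = 13/15
R = TP/(TP+FN) = 26/36 = 13/18
2 * P * R = 2 * 13/15 * 13/18 = 169/135
P + R = 13/15 + 13/18 = 143/90
F1 = 169/135 / 143/90 = 26/33

26/33


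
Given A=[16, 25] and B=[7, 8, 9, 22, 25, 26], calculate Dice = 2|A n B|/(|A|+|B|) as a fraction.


A intersect B = [25]
|A intersect B| = 1
|A| = 2, |B| = 6
Dice = 2*1 / (2+6)
= 2 / 8 = 1/4

1/4


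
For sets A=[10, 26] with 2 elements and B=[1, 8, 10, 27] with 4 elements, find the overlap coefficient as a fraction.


A intersect B = [10]
|A intersect B| = 1
min(|A|, |B|) = min(2, 4) = 2
Overlap = 1 / 2 = 1/2

1/2


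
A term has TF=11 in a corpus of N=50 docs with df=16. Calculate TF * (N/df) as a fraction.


TF * (N/df)
= 11 * (50/16)
= 11 * 25/8
= 275/8

275/8


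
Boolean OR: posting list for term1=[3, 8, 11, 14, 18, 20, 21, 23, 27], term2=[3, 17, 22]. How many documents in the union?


Boolean OR: find union of posting lists
term1 docs: [3, 8, 11, 14, 18, 20, 21, 23, 27]
term2 docs: [3, 17, 22]
Union: [3, 8, 11, 14, 17, 18, 20, 21, 22, 23, 27]
|union| = 11

11


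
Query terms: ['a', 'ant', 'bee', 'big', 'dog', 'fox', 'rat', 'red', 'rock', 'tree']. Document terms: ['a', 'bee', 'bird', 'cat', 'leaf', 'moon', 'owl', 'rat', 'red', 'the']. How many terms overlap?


Query terms: ['a', 'ant', 'bee', 'big', 'dog', 'fox', 'rat', 'red', 'rock', 'tree']
Document terms: ['a', 'bee', 'bird', 'cat', 'leaf', 'moon', 'owl', 'rat', 'red', 'the']
Common terms: ['a', 'bee', 'rat', 'red']
Overlap count = 4

4


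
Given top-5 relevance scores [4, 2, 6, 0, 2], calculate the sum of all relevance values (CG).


Cumulative Gain = sum of relevance scores
Position 1: rel=4, running sum=4
Position 2: rel=2, running sum=6
Position 3: rel=6, running sum=12
Position 4: rel=0, running sum=12
Position 5: rel=2, running sum=14
CG = 14

14


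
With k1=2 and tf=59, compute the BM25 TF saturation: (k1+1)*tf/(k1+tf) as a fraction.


BM25 TF component = (k1+1)*tf / (k1+tf)
k1 = 2, tf = 59
Numerator = (2+1)*59 = 177
Denominator = 2 + 59 = 61
= 177/61 = 177/61

177/61


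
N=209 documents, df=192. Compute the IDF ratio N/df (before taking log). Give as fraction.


IDF ratio = N / df
= 209 / 192
= 209/192

209/192


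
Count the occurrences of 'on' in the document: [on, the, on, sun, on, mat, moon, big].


Document has 8 words
Scanning for 'on':
Found at positions: [0, 2, 4]
Count = 3

3


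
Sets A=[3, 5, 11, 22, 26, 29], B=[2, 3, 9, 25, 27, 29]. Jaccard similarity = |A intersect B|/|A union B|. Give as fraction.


A intersect B = [3, 29]
|A intersect B| = 2
A union B = [2, 3, 5, 9, 11, 22, 25, 26, 27, 29]
|A union B| = 10
Jaccard = 2/10 = 1/5

1/5


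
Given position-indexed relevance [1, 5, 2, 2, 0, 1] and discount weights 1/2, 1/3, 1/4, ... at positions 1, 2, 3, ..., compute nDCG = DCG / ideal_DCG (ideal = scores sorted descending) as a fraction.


Position discount weights w_i = 1/(i+1) for i=1..6:
Weights = [1/2, 1/3, 1/4, 1/5, 1/6, 1/7]
Actual relevance: [1, 5, 2, 2, 0, 1]
DCG = 1/2 + 5/3 + 2/4 + 2/5 + 0/6 + 1/7 = 337/105
Ideal relevance (sorted desc): [5, 2, 2, 1, 1, 0]
Ideal DCG = 5/2 + 2/3 + 2/4 + 1/5 + 1/6 + 0/7 = 121/30
nDCG = DCG / ideal_DCG = 337/105 / 121/30 = 674/847

674/847


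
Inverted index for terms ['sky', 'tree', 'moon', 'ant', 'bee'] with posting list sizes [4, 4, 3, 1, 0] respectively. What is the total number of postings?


Summing posting list sizes:
'sky': 4 postings
'tree': 4 postings
'moon': 3 postings
'ant': 1 postings
'bee': 0 postings
Total = 4 + 4 + 3 + 1 + 0 = 12

12


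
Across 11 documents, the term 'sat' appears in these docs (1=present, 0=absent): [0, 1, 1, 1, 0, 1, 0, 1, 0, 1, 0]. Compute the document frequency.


Checking each document for 'sat':
Doc 1: absent
Doc 2: present
Doc 3: present
Doc 4: present
Doc 5: absent
Doc 6: present
Doc 7: absent
Doc 8: present
Doc 9: absent
Doc 10: present
Doc 11: absent
df = sum of presences = 0 + 1 + 1 + 1 + 0 + 1 + 0 + 1 + 0 + 1 + 0 = 6

6


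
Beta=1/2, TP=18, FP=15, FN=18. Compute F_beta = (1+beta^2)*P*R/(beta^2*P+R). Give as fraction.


P = TP/(TP+FP) = 18/33 = 6/11
R = TP/(TP+FN) = 18/36 = 1/2
beta^2 = 1/2^2 = 1/4
(1 + beta^2) = 5/4
Numerator = (1+beta^2)*P*R = 15/44
Denominator = beta^2*P + R = 3/22 + 1/2 = 7/11
F_beta = 15/28

15/28


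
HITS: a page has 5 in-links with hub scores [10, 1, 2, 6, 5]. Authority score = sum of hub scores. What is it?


Authority = sum of hub scores of in-linkers
In-link 1: hub score = 10
In-link 2: hub score = 1
In-link 3: hub score = 2
In-link 4: hub score = 6
In-link 5: hub score = 5
Authority = 10 + 1 + 2 + 6 + 5 = 24

24


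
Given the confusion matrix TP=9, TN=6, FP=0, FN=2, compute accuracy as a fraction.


Accuracy = (TP + TN) / (TP + TN + FP + FN)
TP + TN = 9 + 6 = 15
Total = 9 + 6 + 0 + 2 = 17
Accuracy = 15 / 17 = 15/17

15/17


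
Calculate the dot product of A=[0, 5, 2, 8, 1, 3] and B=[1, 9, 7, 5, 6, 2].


Dot product = sum of element-wise products
A[0]*B[0] = 0*1 = 0
A[1]*B[1] = 5*9 = 45
A[2]*B[2] = 2*7 = 14
A[3]*B[3] = 8*5 = 40
A[4]*B[4] = 1*6 = 6
A[5]*B[5] = 3*2 = 6
Sum = 0 + 45 + 14 + 40 + 6 + 6 = 111

111


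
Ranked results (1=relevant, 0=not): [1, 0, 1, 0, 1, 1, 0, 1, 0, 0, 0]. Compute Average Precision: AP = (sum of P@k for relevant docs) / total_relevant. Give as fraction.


Computing P@k for each relevant position:
Position 1: relevant, P@1 = 1/1 = 1
Position 2: not relevant
Position 3: relevant, P@3 = 2/3 = 2/3
Position 4: not relevant
Position 5: relevant, P@5 = 3/5 = 3/5
Position 6: relevant, P@6 = 4/6 = 2/3
Position 7: not relevant
Position 8: relevant, P@8 = 5/8 = 5/8
Position 9: not relevant
Position 10: not relevant
Position 11: not relevant
Sum of P@k = 1 + 2/3 + 3/5 + 2/3 + 5/8 = 427/120
AP = 427/120 / 5 = 427/600

427/600


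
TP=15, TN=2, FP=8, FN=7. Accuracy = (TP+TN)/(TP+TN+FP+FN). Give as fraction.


Accuracy = (TP + TN) / (TP + TN + FP + FN)
TP + TN = 15 + 2 = 17
Total = 15 + 2 + 8 + 7 = 32
Accuracy = 17 / 32 = 17/32

17/32


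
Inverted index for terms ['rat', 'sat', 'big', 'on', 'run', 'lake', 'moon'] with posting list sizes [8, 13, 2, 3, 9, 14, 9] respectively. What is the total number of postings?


Summing posting list sizes:
'rat': 8 postings
'sat': 13 postings
'big': 2 postings
'on': 3 postings
'run': 9 postings
'lake': 14 postings
'moon': 9 postings
Total = 8 + 13 + 2 + 3 + 9 + 14 + 9 = 58

58


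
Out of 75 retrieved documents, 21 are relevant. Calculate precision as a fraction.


Precision = relevant_retrieved / total_retrieved
= 21 / 75
= 21 / (21 + 54)
= 7/25

7/25


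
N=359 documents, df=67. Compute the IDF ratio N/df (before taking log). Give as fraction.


IDF ratio = N / df
= 359 / 67
= 359/67

359/67


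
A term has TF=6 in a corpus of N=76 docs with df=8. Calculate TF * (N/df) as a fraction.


TF * (N/df)
= 6 * (76/8)
= 6 * 19/2
= 57

57


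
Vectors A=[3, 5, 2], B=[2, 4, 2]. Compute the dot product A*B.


Dot product = sum of element-wise products
A[0]*B[0] = 3*2 = 6
A[1]*B[1] = 5*4 = 20
A[2]*B[2] = 2*2 = 4
Sum = 6 + 20 + 4 = 30

30


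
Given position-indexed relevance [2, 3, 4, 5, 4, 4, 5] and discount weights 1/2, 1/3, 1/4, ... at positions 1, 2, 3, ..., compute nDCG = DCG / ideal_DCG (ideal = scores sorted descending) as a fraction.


Position discount weights w_i = 1/(i+1) for i=1..7:
Weights = [1/2, 1/3, 1/4, 1/5, 1/6, 1/7, 1/8]
Actual relevance: [2, 3, 4, 5, 4, 4, 5]
DCG = 2/2 + 3/3 + 4/4 + 5/5 + 4/6 + 4/7 + 5/8 = 985/168
Ideal relevance (sorted desc): [5, 5, 4, 4, 4, 3, 2]
Ideal DCG = 5/2 + 5/3 + 4/4 + 4/5 + 4/6 + 3/7 + 2/8 = 3071/420
nDCG = DCG / ideal_DCG = 985/168 / 3071/420 = 4925/6142

4925/6142


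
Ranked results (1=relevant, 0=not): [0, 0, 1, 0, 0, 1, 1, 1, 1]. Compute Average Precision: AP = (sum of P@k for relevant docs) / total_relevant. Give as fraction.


Computing P@k for each relevant position:
Position 1: not relevant
Position 2: not relevant
Position 3: relevant, P@3 = 1/3 = 1/3
Position 4: not relevant
Position 5: not relevant
Position 6: relevant, P@6 = 2/6 = 1/3
Position 7: relevant, P@7 = 3/7 = 3/7
Position 8: relevant, P@8 = 4/8 = 1/2
Position 9: relevant, P@9 = 5/9 = 5/9
Sum of P@k = 1/3 + 1/3 + 3/7 + 1/2 + 5/9 = 271/126
AP = 271/126 / 5 = 271/630

271/630


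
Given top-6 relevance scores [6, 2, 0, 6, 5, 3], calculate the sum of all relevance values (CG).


Cumulative Gain = sum of relevance scores
Position 1: rel=6, running sum=6
Position 2: rel=2, running sum=8
Position 3: rel=0, running sum=8
Position 4: rel=6, running sum=14
Position 5: rel=5, running sum=19
Position 6: rel=3, running sum=22
CG = 22

22


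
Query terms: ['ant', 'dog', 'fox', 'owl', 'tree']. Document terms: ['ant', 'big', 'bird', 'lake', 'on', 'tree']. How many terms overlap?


Query terms: ['ant', 'dog', 'fox', 'owl', 'tree']
Document terms: ['ant', 'big', 'bird', 'lake', 'on', 'tree']
Common terms: ['ant', 'tree']
Overlap count = 2

2
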